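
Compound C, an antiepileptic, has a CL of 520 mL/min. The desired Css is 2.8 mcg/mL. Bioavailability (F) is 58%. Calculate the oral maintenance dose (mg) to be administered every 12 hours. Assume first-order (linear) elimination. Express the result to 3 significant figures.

Convert clearance: 520 mL/min × 60 min/h ÷ 1000 mL/L = 31.20 L/h
D = CL × Css × τ / F = 31.20 × 2.8 × 12 / 0.58 = 1807 mg

1810 mg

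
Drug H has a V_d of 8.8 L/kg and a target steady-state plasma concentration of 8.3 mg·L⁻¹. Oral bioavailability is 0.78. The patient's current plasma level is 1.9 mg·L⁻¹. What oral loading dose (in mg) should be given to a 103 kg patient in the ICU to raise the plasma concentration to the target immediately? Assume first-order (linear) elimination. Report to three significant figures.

Vd(total) = 103 kg × 8.8 L/kg = 906.4 L
Concentration deficit ΔC = 8.3 − 1.9 = 6.400 mg/L
LD = Vd × ΔC / F = 906.4 × 6.400 / 0.78 = 7437 mg

7440 mg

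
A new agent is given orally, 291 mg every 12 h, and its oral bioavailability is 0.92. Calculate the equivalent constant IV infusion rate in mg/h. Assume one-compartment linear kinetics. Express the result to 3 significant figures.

Equivalent systemic input: infusion rate = F·D/τ.
Rate = 0.92 × 291 / 12 = 22.31 mg/h

22.3 mg/h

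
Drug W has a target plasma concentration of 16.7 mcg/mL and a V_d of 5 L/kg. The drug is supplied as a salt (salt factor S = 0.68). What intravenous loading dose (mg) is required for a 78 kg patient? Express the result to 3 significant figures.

Total Vd = 5 × 78 = 390.0 L
The loading dose fills Vd to the target concentration.
LD = Vd × C / S = 390.0 × 16.70 / 0.68 = 9578 mg

9580 mg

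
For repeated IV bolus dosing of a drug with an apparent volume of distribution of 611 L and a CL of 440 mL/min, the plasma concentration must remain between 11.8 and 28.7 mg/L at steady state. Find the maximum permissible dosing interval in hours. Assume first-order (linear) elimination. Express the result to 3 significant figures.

Convert clearance: 440 mL/min × 60 min/h ÷ 1000 mL/L = 26.40 L/h
k = CL / Vd = 26.40 / 611.0 = 0.04321 h⁻¹
Between IV bolus doses, concentration decays as C = C₀·e^(−kτ), so C_peak/C_trough = e^(kτ).
τ_max = ln(C_peak/C_trough) / k = ln(28.7/11.8) / 0.04321 = 0.8888 / 0.04321 = 20.57 h

20.6 h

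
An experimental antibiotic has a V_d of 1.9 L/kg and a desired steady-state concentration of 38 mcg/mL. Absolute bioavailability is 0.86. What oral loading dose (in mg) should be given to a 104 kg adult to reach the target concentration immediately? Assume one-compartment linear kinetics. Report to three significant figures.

Vd = 1.9 L/kg × 104 kg = 197.6 L
LD = Vd × C / F = 197.6 × 38.00 / 0.86 = 8731 mg

8730 mg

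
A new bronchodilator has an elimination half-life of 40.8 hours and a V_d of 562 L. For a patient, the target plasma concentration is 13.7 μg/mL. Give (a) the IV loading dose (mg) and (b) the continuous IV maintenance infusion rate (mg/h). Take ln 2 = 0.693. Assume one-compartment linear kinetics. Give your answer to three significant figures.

(a) 7700 mg; (b) 131 mg/h

LD = Vd × C = 562.0 × 13.7 = 7699 mg
CL = 0.693 × Vd / t½ = 0.693 × 562.0 / 40.8 = 9.546 L/h
Infusion rate = CL × Css = 9.546 × 13.7 = 130.8 mg/h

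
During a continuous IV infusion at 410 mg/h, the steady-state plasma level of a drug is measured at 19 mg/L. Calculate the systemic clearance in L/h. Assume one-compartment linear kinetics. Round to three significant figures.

At steady state, infusion rate = CL × Css, so CL = rate / Css.
CL = 410 / 19 = 21.58 L/h

21.6 L/h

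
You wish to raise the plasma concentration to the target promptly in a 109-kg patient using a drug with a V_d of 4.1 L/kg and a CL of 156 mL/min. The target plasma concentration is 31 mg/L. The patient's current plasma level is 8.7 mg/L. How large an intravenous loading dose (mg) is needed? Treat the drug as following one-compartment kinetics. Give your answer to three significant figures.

9970 mg

Vd(total) = 109 kg × 4.1 L/kg = 446.9 L
The loading dose fills Vd to the target concentration.
Concentration deficit ΔC = 31 − 8.7 = 22.30 mg/L
LD = Vd × ΔC = 446.9 × 22.30 = 9966 mg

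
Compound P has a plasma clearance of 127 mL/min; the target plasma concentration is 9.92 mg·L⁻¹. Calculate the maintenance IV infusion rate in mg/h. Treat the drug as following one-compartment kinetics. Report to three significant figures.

CL = 127 mL/min × 60/1000 = 7.620 L/h
Rate = CL × Css = 7.620 × 9.92 = 75.59 mg/h

75.6 mg/h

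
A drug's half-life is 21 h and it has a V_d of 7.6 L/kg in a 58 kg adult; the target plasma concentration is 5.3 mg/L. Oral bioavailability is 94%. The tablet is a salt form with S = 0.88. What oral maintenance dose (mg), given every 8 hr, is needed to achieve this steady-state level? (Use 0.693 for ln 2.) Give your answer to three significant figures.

Total Vd = 7.6 × 58 = 440.8 L
CL = 0.693 × Vd / t½ = 0.693 × 440.8 / 21 = 14.55 L/h
D = CL × Css × τ / F / S = 14.55 × 5.3 × 8 / 0.94 / 0.88 = 745.8 mg

746 mg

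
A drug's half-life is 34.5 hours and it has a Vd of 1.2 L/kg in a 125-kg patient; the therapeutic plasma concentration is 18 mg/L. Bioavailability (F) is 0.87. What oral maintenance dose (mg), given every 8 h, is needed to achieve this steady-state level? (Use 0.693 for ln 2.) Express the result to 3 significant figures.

499 mg

Total Vd = 1.2 × 125 = 150.0 L
CL = 0.693 × Vd / t½ = 0.693 × 150.0 / 34.5 = 3.013 L/h
D = CL × Css × τ / F = 3.013 × 18 × 8 / 0.87 = 498.7 mg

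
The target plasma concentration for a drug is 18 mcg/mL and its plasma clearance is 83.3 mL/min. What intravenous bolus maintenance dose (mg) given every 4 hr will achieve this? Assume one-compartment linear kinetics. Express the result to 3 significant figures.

Convert clearance: 83.3 mL/min × 60 min/h ÷ 1000 mL/L = 4.998 L/h
D = CL × Css × τ = 4.998 × 18 × 4 = 359.9 mg

360 mg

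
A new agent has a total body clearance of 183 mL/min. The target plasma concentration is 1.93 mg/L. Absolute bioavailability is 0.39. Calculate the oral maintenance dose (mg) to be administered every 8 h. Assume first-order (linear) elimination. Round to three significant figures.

CL = 183 mL/min = 183 × 0.06 = 10.98 L/h
At steady state, dose per interval replaces the amount cleared in that interval: F·D/τ = CL·Css.
D = CL × Css × τ / F = 10.98 × 1.93 × 8 / 0.39 = 434.7 mg

435 mg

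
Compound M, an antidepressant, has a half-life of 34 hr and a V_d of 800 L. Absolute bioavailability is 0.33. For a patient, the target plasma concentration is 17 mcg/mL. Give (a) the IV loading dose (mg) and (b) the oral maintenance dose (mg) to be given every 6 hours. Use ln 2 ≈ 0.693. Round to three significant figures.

LD = Vd × C = 800.0 × 17 = 13600 mg
CL = 0.693 × Vd / t½ = 0.693 × 800.0 / 34 = 16.31 L/h
D = CL × Css × τ / F = 16.31 × 17 × 6 / 0.33 = 5041 mg

(a) 13600 mg; (b) 5040 mg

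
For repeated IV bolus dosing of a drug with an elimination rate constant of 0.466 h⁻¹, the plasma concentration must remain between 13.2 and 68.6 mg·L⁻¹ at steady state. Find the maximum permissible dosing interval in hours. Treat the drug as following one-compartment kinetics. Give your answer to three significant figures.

Between IV bolus doses, concentration decays as C = C₀·e^(−kτ), so C_peak/C_trough = e^(kτ).
τ_max = ln(C_peak/C_trough) / k = ln(68.6/13.2) / 0.4660 = 1.648 / 0.4660 = 3.536 h

3.54 h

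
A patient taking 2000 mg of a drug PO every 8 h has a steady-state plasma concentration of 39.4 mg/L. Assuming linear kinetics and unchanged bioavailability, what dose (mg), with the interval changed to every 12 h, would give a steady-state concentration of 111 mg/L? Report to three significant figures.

8450 mg

With linear kinetics, Css is proportional to dose rate (D/τ) at fixed clearance.
D₂ = D₁ × (Css,target / Css,current) × (τ₂/τ₁) = 2000 × (111/39.4) × (12/8) = 8452 mg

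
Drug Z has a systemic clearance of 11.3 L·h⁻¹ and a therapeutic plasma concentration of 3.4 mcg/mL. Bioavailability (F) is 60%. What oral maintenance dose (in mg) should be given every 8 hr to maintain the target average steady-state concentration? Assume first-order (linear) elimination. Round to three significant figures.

512 mg

D = CL × Css × τ / F = 11.30 × 3.4 × 8 / 0.6 = 512.3 mg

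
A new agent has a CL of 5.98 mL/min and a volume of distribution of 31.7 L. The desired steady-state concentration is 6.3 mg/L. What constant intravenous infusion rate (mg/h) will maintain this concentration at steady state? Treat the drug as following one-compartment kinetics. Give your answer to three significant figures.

CL = 5.98 mL/min = 5.98 × 0.06 = 0.3588 L/h
R₀ = 0.3588 × 6.3 = 2.260 mg/h

2.26 mg/h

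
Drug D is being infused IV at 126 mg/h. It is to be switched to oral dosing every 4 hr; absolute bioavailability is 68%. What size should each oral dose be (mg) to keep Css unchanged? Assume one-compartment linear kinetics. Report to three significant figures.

741 mg

To maintain the same Css, the systemic dosing rate must be unchanged: F·D/τ = infusion rate.
D = rate × τ / F = 126 × 4 / 0.68 = 741.2 mg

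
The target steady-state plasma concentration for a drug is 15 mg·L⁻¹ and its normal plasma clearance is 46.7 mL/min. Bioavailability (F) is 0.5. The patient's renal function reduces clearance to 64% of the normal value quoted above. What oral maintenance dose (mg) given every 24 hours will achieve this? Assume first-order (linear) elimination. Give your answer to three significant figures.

CL = 46.7 mL/min = 46.7 × 0.06 = 2.802 L/h
Patient clearance = 0.64 × 2.802 = 1.793 L/h
At steady state, dose per interval replaces the amount cleared in that interval: F·D/τ = CL·Css.
D = CL × Css × τ / F = 1.793 × 15 × 24 / 0.5 = 1291 mg

1290 mg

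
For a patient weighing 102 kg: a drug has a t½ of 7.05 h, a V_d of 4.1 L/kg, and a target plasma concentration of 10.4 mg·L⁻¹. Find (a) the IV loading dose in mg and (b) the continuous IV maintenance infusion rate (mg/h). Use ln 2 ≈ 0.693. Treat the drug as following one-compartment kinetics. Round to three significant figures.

Vd = 4.1 L/kg × 102 kg = 418.2 L
LD = Vd × C = 418.2 × 10.4 = 4349 mg
CL = 0.693 × Vd / t½ = 0.693 × 418.2 / 7.05 = 41.11 L/h
Infusion rate = CL × Css = 41.11 × 10.4 = 427.5 mg/h

(a) 4350 mg; (b) 428 mg/h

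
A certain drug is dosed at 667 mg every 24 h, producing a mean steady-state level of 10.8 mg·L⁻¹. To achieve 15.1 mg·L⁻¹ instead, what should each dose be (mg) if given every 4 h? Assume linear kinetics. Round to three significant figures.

155 mg

For first-order elimination, Css ∝ F·D/(CL·τ); F and CL are unchanged, so Css ∝ D/τ.
D₂ = D₁ × (Css,target / Css,current) × (τ₂/τ₁) = 667 × (15.1/10.8) × (4/24) = 155.4 mg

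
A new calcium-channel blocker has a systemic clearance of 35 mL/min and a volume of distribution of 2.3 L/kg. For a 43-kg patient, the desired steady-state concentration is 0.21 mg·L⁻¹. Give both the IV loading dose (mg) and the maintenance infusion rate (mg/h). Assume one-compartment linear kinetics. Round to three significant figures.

Vd = 2.3 L/kg × 43 kg = 98.90 L
LD = Vd · C_target = 98.90 × 0.21 = 20.77 mg
CL = 35 mL/min × 60/1000 = 2.100 L/h
Maintenance infusion rate = CL × Css = 2.100 × 0.21 = 0.4410 mg/h

(a) 20.8 mg; (b) 0.441 mg/h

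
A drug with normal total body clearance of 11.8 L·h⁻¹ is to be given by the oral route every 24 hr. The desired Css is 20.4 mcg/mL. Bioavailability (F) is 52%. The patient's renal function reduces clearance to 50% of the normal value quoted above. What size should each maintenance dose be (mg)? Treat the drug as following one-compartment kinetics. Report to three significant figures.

5560 mg

Patient clearance = 0.5 × 11.80 = 5.900 L/h
D = CL × Css × τ / F = 5.900 × 20.4 × 24 / 0.52 = 5555 mg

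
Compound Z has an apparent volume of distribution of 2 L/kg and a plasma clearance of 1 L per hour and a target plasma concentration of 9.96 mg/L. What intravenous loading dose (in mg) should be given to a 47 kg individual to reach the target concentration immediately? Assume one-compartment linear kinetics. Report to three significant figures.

Vd(total) = 47 kg × 2 L/kg = 94.00 L
LD = Vd × C = 94.00 × 9.960 = 936.2 mg

936 mg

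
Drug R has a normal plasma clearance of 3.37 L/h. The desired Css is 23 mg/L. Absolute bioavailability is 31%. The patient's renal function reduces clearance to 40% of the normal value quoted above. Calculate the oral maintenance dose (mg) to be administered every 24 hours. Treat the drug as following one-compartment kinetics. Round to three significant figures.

Patient clearance = 0.4 × 3.370 = 1.348 L/h
D = CL × Css × τ / F = 1.348 × 23 × 24 / 0.31 = 2400 mg

2400 mg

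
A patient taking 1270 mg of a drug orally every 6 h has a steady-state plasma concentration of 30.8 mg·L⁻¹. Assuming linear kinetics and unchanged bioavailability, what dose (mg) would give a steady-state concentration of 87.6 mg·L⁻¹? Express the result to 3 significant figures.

3610 mg

For first-order elimination, Css ∝ F·D/(CL·τ); F and CL are unchanged, so Css ∝ D/τ.
D₂ = D₁ × (Css,target / Css,current) = 1270 × 87.6/30.8 = 3612 mg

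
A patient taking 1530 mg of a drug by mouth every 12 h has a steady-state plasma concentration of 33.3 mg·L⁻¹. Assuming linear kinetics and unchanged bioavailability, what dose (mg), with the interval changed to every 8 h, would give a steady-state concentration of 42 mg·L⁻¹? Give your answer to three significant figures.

1290 mg

With linear kinetics, Css is proportional to dose rate (D/τ) at fixed clearance.
D₂ = D₁ × (Css,target / Css,current) × (τ₂/τ₁) = 1530 × (42/33.3) × (8/12) = 1286 mg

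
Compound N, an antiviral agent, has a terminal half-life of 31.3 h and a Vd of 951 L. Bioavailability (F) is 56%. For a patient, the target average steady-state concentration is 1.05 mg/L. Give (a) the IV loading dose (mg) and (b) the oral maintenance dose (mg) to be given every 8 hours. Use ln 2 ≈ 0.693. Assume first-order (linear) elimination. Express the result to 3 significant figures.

LD = Vd × C = 951.0 × 1.05 = 998.6 mg
CL = 0.693 × Vd / t½ = 0.693 × 951.0 / 31.3 = 21.06 L/h
D = CL × Css × τ / F = 21.06 × 1.05 × 8 / 0.56 = 315.9 mg

(a) 999 mg; (b) 316 mg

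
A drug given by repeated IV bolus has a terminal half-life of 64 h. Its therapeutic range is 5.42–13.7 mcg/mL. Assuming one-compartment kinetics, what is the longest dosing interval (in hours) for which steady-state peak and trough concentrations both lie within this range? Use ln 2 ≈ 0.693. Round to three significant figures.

85.6 h

k = 0.693 / t½ = 0.693 / 64 = 0.01083 h⁻¹
Between IV bolus doses, concentration decays as C = C₀·e^(−kτ), so C_peak/C_trough = e^(kτ).
τ_max = ln(C_peak/C_trough) / k = ln(13.7/5.42) / 0.01083 = 0.9273 / 0.01083 = 85.62 h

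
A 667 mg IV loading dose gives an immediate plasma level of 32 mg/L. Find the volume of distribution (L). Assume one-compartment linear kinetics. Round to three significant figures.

20.8 L

Immediately after an IV bolus, C₀ = Dose / Vd, so Vd = Dose / C₀.
Vd = 667 / 32 = 20.84 L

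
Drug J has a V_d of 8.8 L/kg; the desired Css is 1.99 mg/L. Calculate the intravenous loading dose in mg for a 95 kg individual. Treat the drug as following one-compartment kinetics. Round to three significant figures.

Vd(total) = 95 kg × 8.8 L/kg = 836.0 L
The loading dose fills Vd to the target concentration.
LD = Vd × C = 836.0 × 1.990 = 1664 mg

1660 mg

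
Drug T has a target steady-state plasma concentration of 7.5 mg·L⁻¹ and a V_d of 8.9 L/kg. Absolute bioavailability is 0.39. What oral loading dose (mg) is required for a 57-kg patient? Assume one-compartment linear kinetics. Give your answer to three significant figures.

Vd = 8.9 L/kg × 57 kg = 507.3 L
LD = Vd × C / F = 507.3 × 7.500 / 0.39 = 9756 mg

9760 mg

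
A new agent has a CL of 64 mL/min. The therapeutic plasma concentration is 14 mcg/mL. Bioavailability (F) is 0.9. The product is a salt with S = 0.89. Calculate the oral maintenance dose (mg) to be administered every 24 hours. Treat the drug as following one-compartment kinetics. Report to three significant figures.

1610 mg

CL = 64 mL/min × 60/1000 = 3.840 L/h
D = CL × Css × τ / F / S = 3.840 × 14 × 24 / 0.9 / 0.89 = 1611 mg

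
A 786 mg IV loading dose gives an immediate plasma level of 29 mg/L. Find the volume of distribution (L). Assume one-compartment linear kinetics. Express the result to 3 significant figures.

Immediately after an IV bolus, C₀ = Dose / Vd, so Vd = Dose / C₀.
Vd = 786 / 29 = 27.10 L

27.1 L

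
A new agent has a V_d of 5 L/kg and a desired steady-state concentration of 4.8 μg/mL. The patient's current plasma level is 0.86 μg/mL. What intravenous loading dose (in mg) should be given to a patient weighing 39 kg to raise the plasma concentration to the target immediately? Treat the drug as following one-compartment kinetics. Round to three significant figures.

768 mg

Vd = 5 L/kg × 39 kg = 195.0 L
The loading dose fills Vd to the target concentration.
Concentration deficit ΔC = 4.8 − 0.86 = 3.940 mg/L
LD = Vd × ΔC = 195.0 × 3.940 = 768.3 mg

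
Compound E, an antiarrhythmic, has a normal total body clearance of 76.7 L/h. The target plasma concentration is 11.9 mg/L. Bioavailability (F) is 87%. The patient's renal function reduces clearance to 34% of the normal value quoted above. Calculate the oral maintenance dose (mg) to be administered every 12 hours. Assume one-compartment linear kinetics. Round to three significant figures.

Patient clearance = 0.34 × 76.70 = 26.08 L/h
At steady state, dose per interval replaces the amount cleared in that interval: F·D/τ = CL·Css.
D = CL × Css × τ / F = 26.08 × 11.9 × 12 / 0.87 = 4281 mg

4280 mg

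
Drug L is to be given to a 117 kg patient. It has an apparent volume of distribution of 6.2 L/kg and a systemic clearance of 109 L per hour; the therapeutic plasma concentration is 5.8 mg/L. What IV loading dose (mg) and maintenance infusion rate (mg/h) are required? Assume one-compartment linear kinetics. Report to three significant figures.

Vd(total) = 117 kg × 6.2 L/kg = 725.4 L
Loading: fill Vd to C_target → 725.4 L × 5.8 mg/L = 4207 mg
Maintenance infusion rate = CL × Css = 109.0 × 5.8 = 632.2 mg/h

(a) 4210 mg; (b) 632 mg/h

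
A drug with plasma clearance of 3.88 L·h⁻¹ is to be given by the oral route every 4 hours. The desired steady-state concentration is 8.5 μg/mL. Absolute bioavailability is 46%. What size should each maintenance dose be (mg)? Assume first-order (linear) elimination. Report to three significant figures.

D = CL × Css × τ / F = 3.880 × 8.5 × 4 / 0.46 = 286.8 mg

287 mg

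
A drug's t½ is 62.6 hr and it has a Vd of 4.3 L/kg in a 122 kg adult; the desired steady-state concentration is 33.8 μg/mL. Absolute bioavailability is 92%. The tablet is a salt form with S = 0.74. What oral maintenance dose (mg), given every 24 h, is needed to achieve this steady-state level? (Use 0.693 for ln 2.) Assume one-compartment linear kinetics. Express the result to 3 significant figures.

6920 mg

Vd = 4.3 L/kg × 122 kg = 524.6 L
k = 0.693/62.6 = 0.01107 h⁻¹, so CL = k·Vd = 0.01107 × 524.6 = 5.807 L/h
D = CL × Css × τ / F / S = 5.807 × 33.8 × 24 / 0.92 / 0.74 = 6919 mg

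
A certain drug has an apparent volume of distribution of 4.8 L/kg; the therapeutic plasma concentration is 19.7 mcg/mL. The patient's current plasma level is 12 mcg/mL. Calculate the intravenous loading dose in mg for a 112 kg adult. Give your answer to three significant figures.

Vd = 4.8 L/kg × 112 kg = 537.6 L
Concentration deficit ΔC = 19.7 − 12 = 7.700 mg/L
LD = Vd × ΔC = 537.6 × 7.700 = 4140 mg

4140 mg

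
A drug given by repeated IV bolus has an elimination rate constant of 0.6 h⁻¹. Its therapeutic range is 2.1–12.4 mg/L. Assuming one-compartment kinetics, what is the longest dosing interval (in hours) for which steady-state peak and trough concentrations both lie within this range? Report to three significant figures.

2.96 h

Between IV bolus doses, concentration decays as C = C₀·e^(−kτ), so C_peak/C_trough = e^(kτ).
τ_max = ln(C_peak/C_trough) / k = ln(12.4/2.1) / 0.6000 = 1.776 / 0.6000 = 2.960 h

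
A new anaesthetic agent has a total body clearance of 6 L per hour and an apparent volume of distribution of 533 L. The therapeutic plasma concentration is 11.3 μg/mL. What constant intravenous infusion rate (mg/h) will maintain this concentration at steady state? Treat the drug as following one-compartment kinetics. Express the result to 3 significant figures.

Rate = CL × Css = 6.000 × 11.3 = 67.80 mg/h

67.8 mg/h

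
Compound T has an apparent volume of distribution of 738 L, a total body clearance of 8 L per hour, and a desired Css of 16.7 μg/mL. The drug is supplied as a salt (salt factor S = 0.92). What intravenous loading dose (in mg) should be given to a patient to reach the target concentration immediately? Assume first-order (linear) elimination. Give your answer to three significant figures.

LD = Vd × C / S = 738.0 × 16.70 / 0.92 = 13400 mg

13400 mg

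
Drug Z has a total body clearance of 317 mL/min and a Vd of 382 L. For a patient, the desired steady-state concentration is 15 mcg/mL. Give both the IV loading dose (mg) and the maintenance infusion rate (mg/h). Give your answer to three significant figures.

Loading: fill Vd to C_target → 382.0 L × 15 mg/L = 5730 mg
CL = 317 mL/min × 60/1000 = 19.02 L/h
Infusion rate = 19.02 L/h × 15 mg/L = 285.3 mg/h

(a) 5730 mg; (b) 285 mg/h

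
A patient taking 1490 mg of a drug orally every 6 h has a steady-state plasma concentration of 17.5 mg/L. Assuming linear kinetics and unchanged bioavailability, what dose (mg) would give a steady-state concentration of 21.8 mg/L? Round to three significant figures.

1860 mg

With linear kinetics, Css is proportional to dose rate (D/τ) at fixed clearance.
D₂ = D₁ × (Css,target / Css,current) = 1490 × 21.8/17.5 = 1856 mg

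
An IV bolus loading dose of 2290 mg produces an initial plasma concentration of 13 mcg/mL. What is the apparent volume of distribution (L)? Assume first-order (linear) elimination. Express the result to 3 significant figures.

Immediately after an IV bolus, C₀ = Dose / Vd, so Vd = Dose / C₀.
Vd = 2290 / 13 = 176.2 L

176 L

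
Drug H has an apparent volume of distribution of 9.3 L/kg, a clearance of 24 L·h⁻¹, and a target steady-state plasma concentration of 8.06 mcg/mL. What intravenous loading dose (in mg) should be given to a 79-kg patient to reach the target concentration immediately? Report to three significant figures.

Vd(total) = 79 kg × 9.3 L/kg = 734.7 L
LD = Vd × C = 734.7 × 8.060 = 5922 mg

5920 mg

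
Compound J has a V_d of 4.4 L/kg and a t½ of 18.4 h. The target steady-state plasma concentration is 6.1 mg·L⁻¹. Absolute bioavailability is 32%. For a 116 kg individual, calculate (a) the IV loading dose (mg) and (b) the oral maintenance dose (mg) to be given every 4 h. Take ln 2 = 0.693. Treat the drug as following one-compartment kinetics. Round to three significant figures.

(a) 3110 mg; (b) 1470 mg

Vd = 4.4 L/kg × 116 kg = 510.4 L
LD = Vd × C = 510.4 × 6.1 = 3113 mg
CL = 0.693 × Vd / t½ = 0.693 × 510.4 / 18.4 = 19.22 L/h
D = CL × Css × τ / F = 19.22 × 6.1 × 4 / 0.32 = 1466 mg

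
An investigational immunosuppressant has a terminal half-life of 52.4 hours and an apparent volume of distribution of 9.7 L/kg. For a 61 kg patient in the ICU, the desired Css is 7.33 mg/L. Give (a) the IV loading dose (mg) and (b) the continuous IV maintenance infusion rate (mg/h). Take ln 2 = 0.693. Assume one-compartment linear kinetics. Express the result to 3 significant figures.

Vd(total) = 61 kg × 9.7 L/kg = 591.7 L
LD = Vd × C = 591.7 × 7.33 = 4337 mg
CL = 0.693 × Vd / t½ = 0.693 × 591.7 / 52.4 = 7.825 L/h
Infusion rate = CL × Css = 7.825 × 7.33 = 57.36 mg/h

(a) 4340 mg; (b) 57.4 mg/h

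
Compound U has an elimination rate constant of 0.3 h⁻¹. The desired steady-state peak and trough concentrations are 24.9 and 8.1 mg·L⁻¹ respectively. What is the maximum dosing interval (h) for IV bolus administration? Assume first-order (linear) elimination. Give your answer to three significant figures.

3.74 h

Between IV bolus doses, concentration decays as C = C₀·e^(−kτ), so C_peak/C_trough = e^(kτ).
τ_max = ln(C_peak/C_trough) / k = ln(24.9/8.1) / 0.3000 = 1.123 / 0.3000 = 3.743 h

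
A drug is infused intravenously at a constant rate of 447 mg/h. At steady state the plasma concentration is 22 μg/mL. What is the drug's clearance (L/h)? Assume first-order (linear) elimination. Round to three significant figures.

20.3 L/h

At steady state, infusion rate = CL × Css, so CL = rate / Css.
CL = 447 / 22 = 20.32 L/h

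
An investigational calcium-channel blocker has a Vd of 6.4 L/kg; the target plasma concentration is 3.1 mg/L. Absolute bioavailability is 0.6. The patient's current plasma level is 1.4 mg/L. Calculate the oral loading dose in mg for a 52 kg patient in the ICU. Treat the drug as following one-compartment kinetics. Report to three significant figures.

943 mg

Total Vd = 6.4 × 52 = 332.8 L
Concentration deficit ΔC = 3.1 − 1.4 = 1.700 mg/L
LD = Vd × ΔC / F = 332.8 × 1.700 / 0.6 = 942.9 mg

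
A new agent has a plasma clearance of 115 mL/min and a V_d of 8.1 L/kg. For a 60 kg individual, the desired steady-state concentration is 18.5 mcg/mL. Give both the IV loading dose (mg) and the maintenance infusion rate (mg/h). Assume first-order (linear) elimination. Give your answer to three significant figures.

(a) 8990 mg; (b) 128 mg/h

Vd(total) = 60 kg × 8.1 L/kg = 486.0 L
Loading dose = Vd × C = 486.0 × 18.5 = 8991 mg
CL = 115 mL/min = 115 × 0.06 = 6.900 L/h
Maintenance: replace elimination → rate = CL × Css = 6.900 × 18.5 = 127.7 mg/h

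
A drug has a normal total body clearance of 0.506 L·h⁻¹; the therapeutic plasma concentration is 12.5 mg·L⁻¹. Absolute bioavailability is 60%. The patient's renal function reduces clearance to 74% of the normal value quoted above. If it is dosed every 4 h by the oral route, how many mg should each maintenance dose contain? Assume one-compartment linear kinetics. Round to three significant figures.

31.2 mg

Patient clearance = 0.74 × 0.5060 = 0.3744 L/h
At steady state, dose per interval replaces the amount cleared in that interval: F·D/τ = CL·Css.
D = CL × Css × τ / F = 0.3744 × 12.5 × 4 / 0.6 = 31.20 mg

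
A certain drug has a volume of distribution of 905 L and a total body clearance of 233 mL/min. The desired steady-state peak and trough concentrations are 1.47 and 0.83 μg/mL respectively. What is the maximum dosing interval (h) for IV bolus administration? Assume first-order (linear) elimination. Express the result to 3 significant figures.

CL = 233 mL/min = 233 × 0.06 = 13.98 L/h
k = CL / Vd = 13.98 / 905.0 = 0.01545 h⁻¹
Between IV bolus doses, concentration decays as C = C₀·e^(−kτ), so C_peak/C_trough = e^(kτ).
τ_max = ln(C_peak/C_trough) / k = ln(1.47/0.83) / 0.01545 = 0.5716 / 0.01545 = 37.00 h

37.0 h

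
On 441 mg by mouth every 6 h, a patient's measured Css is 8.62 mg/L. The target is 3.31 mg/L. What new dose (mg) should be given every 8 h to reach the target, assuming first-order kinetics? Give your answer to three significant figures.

With linear kinetics, Css is proportional to dose rate (D/τ) at fixed clearance.
D₂ = D₁ × (Css,target / Css,current) × (τ₂/τ₁) = 441 × (3.31/8.62) × (8/6) = 225.8 mg

226 mg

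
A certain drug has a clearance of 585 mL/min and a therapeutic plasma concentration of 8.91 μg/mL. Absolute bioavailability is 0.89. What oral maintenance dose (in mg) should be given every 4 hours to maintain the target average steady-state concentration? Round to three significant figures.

Convert clearance: 585 mL/min × 60 min/h ÷ 1000 mL/L = 35.10 L/h
At steady state, dose per interval replaces the amount cleared in that interval: F·D/τ = CL·Css.
D = CL × Css × τ / F = 35.10 × 8.91 × 4 / 0.89 = 1406 mg

1410 mg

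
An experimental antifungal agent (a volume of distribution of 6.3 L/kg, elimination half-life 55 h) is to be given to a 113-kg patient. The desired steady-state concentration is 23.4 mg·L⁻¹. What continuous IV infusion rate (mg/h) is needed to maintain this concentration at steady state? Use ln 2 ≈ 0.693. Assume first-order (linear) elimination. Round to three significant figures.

Vd(total) = 113 kg × 6.3 L/kg = 711.9 L
k = 0.693/55 = 0.01260 h⁻¹, so CL = k·Vd = 0.01260 × 711.9 = 8.970 L/h
Infusion rate = CL × Css = 8.970 × 23.4 = 209.9 mg/h

210 mg/h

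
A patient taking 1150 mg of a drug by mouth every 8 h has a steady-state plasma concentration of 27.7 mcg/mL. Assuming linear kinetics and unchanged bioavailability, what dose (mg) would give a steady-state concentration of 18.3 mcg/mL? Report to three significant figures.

For first-order elimination, Css ∝ F·D/(CL·τ); F and CL are unchanged, so Css ∝ D/τ.
D₂ = D₁ × (Css,target / Css,current) = 1150 × 18.3/27.7 = 759.7 mg

760 mg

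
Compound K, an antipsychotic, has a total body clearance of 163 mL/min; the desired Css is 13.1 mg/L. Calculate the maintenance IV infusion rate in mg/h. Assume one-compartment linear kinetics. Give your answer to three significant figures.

128 mg/h

Convert clearance: 163 mL/min × 60 min/h ÷ 1000 mL/L = 9.780 L/h
At steady state, infusion rate equals elimination rate: rate in = CL × Css.
Infusion rate = CL · Css = 9.780 L/h × 13.1 mg/L = 128.1 mg/h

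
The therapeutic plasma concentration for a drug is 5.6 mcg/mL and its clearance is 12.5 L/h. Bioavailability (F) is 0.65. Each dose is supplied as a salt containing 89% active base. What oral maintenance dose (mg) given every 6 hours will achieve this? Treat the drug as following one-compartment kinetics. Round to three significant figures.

726 mg

At steady state, dose per interval replaces the amount cleared in that interval: F·S·D/τ = CL·Css.
D = CL × Css × τ / F / S = 12.50 × 5.6 × 6 / 0.65 / 0.89 = 726.0 mg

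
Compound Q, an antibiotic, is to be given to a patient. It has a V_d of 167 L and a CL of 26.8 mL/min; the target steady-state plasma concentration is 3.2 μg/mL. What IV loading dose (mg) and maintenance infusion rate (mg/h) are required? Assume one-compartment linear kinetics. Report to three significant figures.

(a) 534 mg; (b) 5.15 mg/h

Loading dose = Vd × C = 167.0 × 3.2 = 534.4 mg
CL = 26.8 mL/min × 60/1000 = 1.608 L/h
Maintenance: replace elimination → rate = CL × Css = 1.608 × 3.2 = 5.146 mg/h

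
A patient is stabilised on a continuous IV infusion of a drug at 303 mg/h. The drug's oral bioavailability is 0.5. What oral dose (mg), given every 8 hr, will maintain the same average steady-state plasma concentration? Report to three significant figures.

To maintain the same Css, the systemic dosing rate must be unchanged: F·D/τ = infusion rate.
D = rate × τ / F = 303 × 8 / 0.5 = 4848 mg

4850 mg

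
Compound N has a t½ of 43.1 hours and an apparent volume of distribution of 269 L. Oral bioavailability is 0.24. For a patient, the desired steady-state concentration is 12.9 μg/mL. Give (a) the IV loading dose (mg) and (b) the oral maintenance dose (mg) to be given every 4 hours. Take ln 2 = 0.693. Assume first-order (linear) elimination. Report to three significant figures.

(a) 3470 mg; (b) 930 mg

LD = Vd × C = 269.0 × 12.9 = 3470 mg
CL = 0.693 × Vd / t½ = 0.693 × 269.0 / 43.1 = 4.325 L/h
D = CL × Css × τ / F = 4.325 × 12.9 × 4 / 0.24 = 929.9 mg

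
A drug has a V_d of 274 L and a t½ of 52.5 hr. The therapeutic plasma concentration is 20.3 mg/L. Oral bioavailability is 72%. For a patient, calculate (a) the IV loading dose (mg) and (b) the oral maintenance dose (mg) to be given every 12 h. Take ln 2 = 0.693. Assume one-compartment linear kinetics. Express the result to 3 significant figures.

(a) 5560 mg; (b) 1220 mg

LD = Vd × C = 274.0 × 20.3 = 5562 mg
CL = 0.693 × Vd / t½ = 0.693 × 274.0 / 52.5 = 3.617 L/h
D = CL × Css × τ / F = 3.617 × 20.3 × 12 / 0.72 = 1224 mg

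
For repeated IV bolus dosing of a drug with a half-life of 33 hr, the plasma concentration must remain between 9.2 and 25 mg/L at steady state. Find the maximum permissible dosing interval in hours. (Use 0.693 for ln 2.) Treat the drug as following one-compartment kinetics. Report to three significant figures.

k = 0.693 / t½ = 0.693 / 33 = 0.02100 h⁻¹
Between IV bolus doses, concentration decays as C = C₀·e^(−kτ), so C_peak/C_trough = e^(kτ).
τ_max = ln(C_peak/C_trough) / k = ln(25/9.2) / 0.02100 = 0.9997 / 0.02100 = 47.60 h

47.6 h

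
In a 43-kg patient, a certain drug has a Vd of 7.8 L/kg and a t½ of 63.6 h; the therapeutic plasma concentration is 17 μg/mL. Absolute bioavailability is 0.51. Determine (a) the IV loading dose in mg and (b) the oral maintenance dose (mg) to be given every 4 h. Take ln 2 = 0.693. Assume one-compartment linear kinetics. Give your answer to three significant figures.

(a) 5700 mg; (b) 487 mg

Vd = 7.8 L/kg × 43 kg = 335.4 L
LD = Vd × C = 335.4 × 17 = 5702 mg
CL = 0.693 × Vd / t½ = 0.693 × 335.4 / 63.6 = 3.655 L/h
D = CL × Css × τ / F = 3.655 × 17 × 4 / 0.51 = 487.3 mg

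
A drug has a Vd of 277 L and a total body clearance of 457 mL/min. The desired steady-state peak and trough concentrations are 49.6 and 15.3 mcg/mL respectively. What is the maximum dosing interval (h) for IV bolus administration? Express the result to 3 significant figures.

11.9 h

Convert clearance: 457 mL/min × 60 min/h ÷ 1000 mL/L = 27.42 L/h
k = CL / Vd = 27.42 / 277.0 = 0.09899 h⁻¹
Between IV bolus doses, concentration decays as C = C₀·e^(−kτ), so C_peak/C_trough = e^(kτ).
τ_max = ln(C_peak/C_trough) / k = ln(49.6/15.3) / 0.09899 = 1.176 / 0.09899 = 11.88 h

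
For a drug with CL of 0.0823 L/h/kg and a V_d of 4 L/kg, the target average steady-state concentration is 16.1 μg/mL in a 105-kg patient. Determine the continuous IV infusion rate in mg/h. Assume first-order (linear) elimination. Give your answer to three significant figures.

CL = 0.0823 L/h/kg × 105 kg = 8.642 L/h
Infusion rate = CL · Css = 8.642 L/h × 16.1 mg/L = 139.1 mg/h

139 mg/h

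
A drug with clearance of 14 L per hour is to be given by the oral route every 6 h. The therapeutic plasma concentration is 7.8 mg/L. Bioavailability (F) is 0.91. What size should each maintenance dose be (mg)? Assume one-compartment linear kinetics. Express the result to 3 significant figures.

720 mg

D = CL × Css × τ / F = 14.00 × 7.8 × 6 / 0.91 = 720.0 mg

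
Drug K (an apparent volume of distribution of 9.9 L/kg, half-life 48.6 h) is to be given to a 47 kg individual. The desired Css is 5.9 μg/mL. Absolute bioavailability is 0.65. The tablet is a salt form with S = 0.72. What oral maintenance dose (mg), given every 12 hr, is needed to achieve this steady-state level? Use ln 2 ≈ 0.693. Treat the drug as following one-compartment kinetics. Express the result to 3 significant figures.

1000 mg

Vd(total) = 47 kg × 9.9 L/kg = 465.3 L
CL = 0.693 × Vd / t½ = 0.693 × 465.3 / 48.6 = 6.635 L/h
D = CL × Css × τ / F / S = 6.635 × 5.9 × 12 / 0.65 / 0.72 = 1004 mg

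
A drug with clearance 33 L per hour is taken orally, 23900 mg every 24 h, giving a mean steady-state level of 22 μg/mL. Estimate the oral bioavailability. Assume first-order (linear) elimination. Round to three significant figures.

0.729

F·D/τ = CL·Css at steady state → F = CL·Css·τ / D.
F = 33 × 22 × 24 / 23900 = 0.729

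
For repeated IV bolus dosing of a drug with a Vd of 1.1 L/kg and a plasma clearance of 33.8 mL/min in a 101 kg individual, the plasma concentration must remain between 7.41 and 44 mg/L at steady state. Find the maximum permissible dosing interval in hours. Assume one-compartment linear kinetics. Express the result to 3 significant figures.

Vd(total) = 101 kg × 1.1 L/kg = 111.1 L
CL = 33.8 mL/min = 33.8 × 0.06 = 2.028 L/h
k = CL / Vd = 2.028 / 111.1 = 0.01825 h⁻¹
Between IV bolus doses, concentration decays as C = C₀·e^(−kτ), so C_peak/C_trough = e^(kτ).
τ_max = ln(C_peak/C_trough) / k = ln(44/7.41) / 0.01825 = 1.781 / 0.01825 = 97.59 h

97.6 h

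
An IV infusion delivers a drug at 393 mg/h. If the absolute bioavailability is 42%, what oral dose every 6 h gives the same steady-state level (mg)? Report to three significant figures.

5610 mg

To maintain the same Css, the systemic dosing rate must be unchanged: F·D/τ = infusion rate.
D = rate × τ / F = 393 × 6 / 0.42 = 5614 mg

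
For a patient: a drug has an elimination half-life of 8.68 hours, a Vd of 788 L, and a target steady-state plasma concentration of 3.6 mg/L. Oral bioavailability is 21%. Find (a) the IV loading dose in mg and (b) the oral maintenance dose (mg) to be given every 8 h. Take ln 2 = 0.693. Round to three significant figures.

(a) 2840 mg; (b) 8630 mg

LD = Vd × C = 788.0 × 3.6 = 2837 mg
CL = 0.693 × Vd / t½ = 0.693 × 788.0 / 8.68 = 62.91 L/h
D = CL × Css × τ / F = 62.91 × 3.6 × 8 / 0.21 = 8628 mg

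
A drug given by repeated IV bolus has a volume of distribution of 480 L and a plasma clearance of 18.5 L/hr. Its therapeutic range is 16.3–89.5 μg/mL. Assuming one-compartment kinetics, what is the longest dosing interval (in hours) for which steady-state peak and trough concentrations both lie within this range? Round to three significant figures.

44.2 h

k = CL / Vd = 18.50 / 480.0 = 0.03854 h⁻¹
Between IV bolus doses, concentration decays as C = C₀·e^(−kτ), so C_peak/C_trough = e^(kτ).
τ_max = ln(C_peak/C_trough) / k = ln(89.5/16.3) / 0.03854 = 1.703 / 0.03854 = 44.19 h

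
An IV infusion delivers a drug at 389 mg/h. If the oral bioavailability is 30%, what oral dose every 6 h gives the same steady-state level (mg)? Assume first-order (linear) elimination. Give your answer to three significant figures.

7780 mg

To maintain the same Css, the systemic dosing rate must be unchanged: F·D/τ = infusion rate.
D = rate × τ / F = 389 × 6 / 0.3 = 7780 mg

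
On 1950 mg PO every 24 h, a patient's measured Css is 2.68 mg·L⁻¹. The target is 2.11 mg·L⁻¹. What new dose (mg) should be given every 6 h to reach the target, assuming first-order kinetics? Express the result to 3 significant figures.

With linear kinetics, Css is proportional to dose rate (D/τ) at fixed clearance.
D₂ = D₁ × (Css,target / Css,current) × (τ₂/τ₁) = 1950 × (2.11/2.68) × (6/24) = 383.8 mg

384 mg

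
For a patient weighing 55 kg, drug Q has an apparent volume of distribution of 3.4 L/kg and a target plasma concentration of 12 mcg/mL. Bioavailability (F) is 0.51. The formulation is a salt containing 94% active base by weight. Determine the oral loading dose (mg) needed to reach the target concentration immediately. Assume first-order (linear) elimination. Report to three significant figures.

4680 mg

Vd = 3.4 L/kg × 55 kg = 187.0 L
The loading dose fills Vd to the target concentration.
LD = Vd × C / F / S = 187.0 × 12.00 / 0.51 / 0.94 = 4681 mg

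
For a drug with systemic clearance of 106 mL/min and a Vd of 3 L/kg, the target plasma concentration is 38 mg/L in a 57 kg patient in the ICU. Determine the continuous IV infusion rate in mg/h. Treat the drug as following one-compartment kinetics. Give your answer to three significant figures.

242 mg/h

CL = 106 mL/min = 106 × 0.06 = 6.360 L/h
Vd does not affect the maintenance rate; only clearance governs steady-state input.
Rate = CL × Css = 6.360 × 38 = 241.7 mg/h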